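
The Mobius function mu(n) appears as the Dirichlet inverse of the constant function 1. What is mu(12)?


12 has a squared prime factor, so mu(12) = 0.
Factorization reveals a repeated prime.

0


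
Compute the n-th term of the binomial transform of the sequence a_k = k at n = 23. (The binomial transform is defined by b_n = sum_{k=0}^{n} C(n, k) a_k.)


With a_k = k, b_n = sum_{k=0}^{n} C(n, k) k. Using k * C(n, k) = n * C(n-1, k-1) gives b_n = n * sum_{k>=1} C(n-1, k-1) = n * 2^(n-1).
For n = 23: 23 * 2^22 = 23 * 4194304 = 96468992.

96468992


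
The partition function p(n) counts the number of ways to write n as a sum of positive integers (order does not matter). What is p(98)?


Using the generating function prod_{k>=1} 1/(1-x^k), we compute p(98).
By dynamic programming over parts 1 through 98:
p(98) = 150198136

150198136


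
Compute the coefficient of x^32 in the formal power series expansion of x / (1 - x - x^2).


Let f(x) = sum_{k>=0} a_k x^k. Multiplying f(x) * (1 - x - x^2) = x and matching coefficients gives a_0 = 0, a_1 = 1, and a_k = a_{k-1} + a_{k-2} for k >= 2. These are the Fibonacci numbers F_k.
Iterating from F_0 = 0, F_1 = 1:
F_0=0, F_1=1, F_2=1, F_3=2, F_4=3, F_5=5, F_6=8, F_7=13, F_8=21, F_9=34, ...
F_32 = 2178309.

2178309


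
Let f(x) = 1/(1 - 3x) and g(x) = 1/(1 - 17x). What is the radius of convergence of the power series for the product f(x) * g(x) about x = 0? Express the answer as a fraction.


The radius of 1/(1 - 3x) is 1/3 (nearest singularity at x = 1/3), and the radius of 1/(1 - 17x) is 1/17.
The product f(x)*g(x) = 1/((1 - 3x)(1 - 17x)) has singularities at both 1/3 and 1/17, so its radius of convergence is the distance to the nearest one:
min(1/3, 1/17) = 1/17.

1/17


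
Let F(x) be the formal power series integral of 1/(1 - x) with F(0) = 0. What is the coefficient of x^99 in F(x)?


1/(1 - x) = sum_{k>=0} x^k. Integrating termwise and using F(0) = 0 gives
F(x) = sum_{k>=0} x^(k+1) / (k+1) = sum_{m>=1} x^m / m = -ln(1 - x).
So the coefficient of x^99 is 1/99 = 1/99.

1/99


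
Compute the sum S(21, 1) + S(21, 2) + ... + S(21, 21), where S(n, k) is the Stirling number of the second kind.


By definition, S(n, k) counts partitions of an n-set into exactly k nonempty blocks.
Computing row n = 21 for k = 1..21:
S(21, k): 1, 1048575, 1742343625, 181509070050, 3791262568401, 26585679462804, 82310957214948, 132511015347084, 123272476465204, 71187132291275, 26826851689001, 6833042030178, 1204909218331, 149304004500, 13087462580, 809944464, 34952799, 1023435, 19285, 210, 1
Sum = 474869816156751. (This equals Bell_21 since the sum runs over all k.)

474869816156751


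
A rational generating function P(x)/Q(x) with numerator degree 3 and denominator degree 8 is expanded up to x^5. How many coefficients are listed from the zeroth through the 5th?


Expanding up to x^5 gives the coefficients for x^0, x^1, ..., x^5.
That is 5 + 1 = 6 coefficients in total.

6


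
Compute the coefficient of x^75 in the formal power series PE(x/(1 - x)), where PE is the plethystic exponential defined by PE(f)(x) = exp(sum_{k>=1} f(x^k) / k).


For f(x) = x/(1 - x) we have
sum_{k>=1} f(x^k) / k = sum_{k>=1} (1/k) * x^k / (1 - x^k) = sum_{k, m >= 1} x^(k m) / k,
which after exponentiating simplifies to
PE(x/(1 - x)) = prod_{k>=1} 1 / (1 - x^k).
This is the generating function for the partition function p(n), so the coefficient of x^75 is p(75).
Computing p(75) by dynamic programming over parts 1, 2, ..., 75: p(75) = 8118264.

8118264


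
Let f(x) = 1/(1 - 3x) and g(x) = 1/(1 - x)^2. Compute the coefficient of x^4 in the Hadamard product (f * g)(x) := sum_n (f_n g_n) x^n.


f has coefficients f_k = 3^k. For g = 1/(1 - x)^2 the coefficient is g_k = C(k + 1, 1) = k + 1. The Hadamard coefficient is (f * g)_k = 3^k * (k + 1).
For k = 4: 3^4 * 5 = 81 * 5 = 405.

405


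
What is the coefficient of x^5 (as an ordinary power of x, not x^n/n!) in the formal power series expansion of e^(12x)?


The exponential series is e^y = sum_{k>=0} y^k / k!. Substituting y = 12x gives
e^(12x) = sum_{k>=0} 12^k x^k / k!.
So the coefficient of x^n is a^n/n! with a = 12, n = 5:
12^5 / 5! = 248832/120 = 10368/5

10368/5


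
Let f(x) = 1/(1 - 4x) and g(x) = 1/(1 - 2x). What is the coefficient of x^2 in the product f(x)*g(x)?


The coefficient of x^n in f*g is the Cauchy product: sum_{k=0}^{n} a^k * b^(n-k).
With a=4, b=2, n=2:
sum_{k=0}^{2} 4^k * 2^(2-k)
= 28

28


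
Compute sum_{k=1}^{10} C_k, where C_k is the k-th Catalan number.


C_1 through C_10: 1, 2, 5, 14, 42, 132, 429, 1430, 4862, 16796
Sum = 1 + 2 + 5 + 14 + 42 + 132 + 429 + 1430 + 4862 + 16796
= 23713

23713


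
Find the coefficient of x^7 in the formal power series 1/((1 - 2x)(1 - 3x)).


By partial fractions or Cauchy convolution:
The coefficient equals sum_{k=0}^{7} 2^k * 3^(7-k).
= 6305

6305


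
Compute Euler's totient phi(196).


phi(n) counts integers in [1, n] coprime to n. Using the multiplicative formula phi(n) = n * prod_{p | n} (1 - 1/p):
196 = 2^2 * 7^2, so
phi(196) = 196 * (1 - 1/2) * (1 - 1/7) = 84.

84


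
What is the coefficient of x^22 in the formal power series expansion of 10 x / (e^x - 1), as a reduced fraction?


The exponential generating function for Bernoulli numbers is
x / (e^x - 1) = sum_{k>=0} B_k x^k / k!.
So the coefficient of x^22 in 10 x / (e^x - 1) is 10 B_22 / 22!.
Computing: B_22 = 854513/138, 22! = 1124000727777607680000, giving
10 * 854513/138 / 1124000727777607680000 = 77683/1410110003939180544000.

77683/1410110003939180544000


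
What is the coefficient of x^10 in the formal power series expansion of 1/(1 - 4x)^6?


The general identity 1/(1 - c x)^r = sum_{k>=0} c^k C(k + r - 1, r - 1) x^k follows by substituting y = c x into 1/(1 - y)^r = sum_{k>=0} C(k + r - 1, r - 1) y^k.
For c = 4, r = 6, k = 10:
4^10 * C(15, 5) = 1048576 * 3003 = 3148873728.

3148873728


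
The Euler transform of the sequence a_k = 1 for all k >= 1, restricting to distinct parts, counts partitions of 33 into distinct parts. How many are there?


Partitions of 33 into distinct parts can be computed via generating function.
Product (1+x)(1+x^2)(1+x^3)...
The coefficient of x^33 = 448

448


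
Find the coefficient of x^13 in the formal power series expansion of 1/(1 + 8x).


Write 1/(1 + c x) = 1/(1 - (-c) x) and apply the geometric-series identity
1/(1 - y) = sum_{k>=0} y^k to get 1/(1 + c x) = sum_{k>=0} (-c)^k x^k.
So the coefficient of x^k is (-c)^k = (-1)^k * c^k.
Here c = 8 and k = 13:
(-8)^13 = -1 * 549755813888 = -549755813888

-549755813888


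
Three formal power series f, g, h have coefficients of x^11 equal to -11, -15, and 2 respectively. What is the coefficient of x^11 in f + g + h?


Series addition is componentwise:
-11 + -15 + 2
= -24

-24


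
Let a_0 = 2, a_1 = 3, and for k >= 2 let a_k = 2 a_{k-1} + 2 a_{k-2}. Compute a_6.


Iterating the recurrence forward:
a_0 = 2
a_1 = 3
a_2 = 2*3 + 2*2 = 10
a_3 = 2*10 + 2*3 = 26
a_4 = 2*26 + 2*10 = 72
a_5 = 2*72 + 2*26 = 196
a_6 = 2*196 + 2*72 = 536
So a_6 = 536.

536


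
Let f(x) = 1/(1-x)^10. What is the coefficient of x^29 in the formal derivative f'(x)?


Differentiate: d/dx [ 1/(1-x)^r ] = r / (1-x)^(r+1).
Here r = 10, so f'(x) = 10 / (1-x)^11.
The expansion of 1/(1-x)^(r+1) has coefficient of x^n equal to C(n+r, r).
So the coefficient of x^29 in f'(x) is
10 * C(39, 10) = 10 * 635745396 = 6357453960

6357453960


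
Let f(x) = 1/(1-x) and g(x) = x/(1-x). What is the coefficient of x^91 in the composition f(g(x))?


First simplify the composition: f(g(x)) = 1/(1 - x/(1-x)) = (1-x)/((1-x) - x) = (1-x)/(1-2x).
Now extract the coefficient. Write (1-x)/(1-2x) = 1/(1-2x) - x/(1-2x).
The coefficient of x^n in 1/(1-2x) is 2^n, and in x/(1-2x) is 2^(n-1) (for n >= 1).
So the coefficient of x^91 is 2^91 - 2^90 = 2475880078570760549798248448 - 1237940039285380274899124224 = 1237940039285380274899124224.

1237940039285380274899124224


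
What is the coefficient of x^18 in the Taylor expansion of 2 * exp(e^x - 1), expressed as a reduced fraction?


exp(e^x - 1) = sum_{k>=0} Bell_k x^k / k!, where Bell_k is the k-th Bell number.
So the coefficient of x^18 is 2 * Bell_18 / 18!.
Computing: Bell_18 = 682076806159 and 18! = 6402373705728000, giving
2 * 682076806159/6402373705728000 = 97439543737/457312407552000.

97439543737/457312407552000


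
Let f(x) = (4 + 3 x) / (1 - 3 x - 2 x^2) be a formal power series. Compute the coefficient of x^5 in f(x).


Write f(x) = sum_{k>=0} a_k x^k. Multiplying both sides by 1 - 3 x - 2 x^2 gives
(1 - 3 x - 2 x^2) sum_{k>=0} a_k x^k = 4 + 3 x.
Matching coefficients:
 x^0: a_0 = 4
 x^1: a_1 - 3 a_0 = 3  =>  a_1 = 3*4 + 3 = 15
 x^k (k >= 2): a_k = 3 a_{k-1} + 2 a_{k-2}.
Iterating: a_2 = 53, a_3 = 189, a_4 = 673, a_5 = 2397.
So the coefficient of x^5 is 2397.

2397


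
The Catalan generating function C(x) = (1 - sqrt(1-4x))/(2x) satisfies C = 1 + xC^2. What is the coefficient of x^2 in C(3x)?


Substituting x -> 3x scales the n-th coefficient by 3^n, so [x^2] C(3x) = 3^2 * C_2.
C_2 = C(2*2, 2)/(3) = 6/3 = 2.
So 3^2 * 2 = 9 * 2 = 18.

18


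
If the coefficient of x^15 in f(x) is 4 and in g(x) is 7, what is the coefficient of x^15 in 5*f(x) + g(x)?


Scalar multiplication scales coefficients: 5 * 4 = 20.
Then add the g coefficient: 20 + 7
= 27

27


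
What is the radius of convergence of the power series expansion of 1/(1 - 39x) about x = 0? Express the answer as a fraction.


Expanding 1/(1 - 39x) = sum_{k>=0} 39^k x^k, the series converges when |39x| < 1, i.e., |x| < 1/39.
So the radius of convergence is 1/39 = 1/39.

1/39


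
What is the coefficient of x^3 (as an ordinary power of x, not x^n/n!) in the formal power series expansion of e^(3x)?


The exponential series is e^y = sum_{k>=0} y^k / k!. Substituting y = 3x gives
e^(3x) = sum_{k>=0} 3^k x^k / k!.
So the coefficient of x^n is a^n/n! with a = 3, n = 3:
3^3 / 3! = 27/6 = 9/2

9/2


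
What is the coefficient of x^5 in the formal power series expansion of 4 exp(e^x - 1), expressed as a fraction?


exp(e^x - 1) is the exponential generating function for the Bell numbers Bell_k: exp(e^x - 1) = sum_{k>=0} Bell_k x^k / k!.
So the coefficient of x^5 in 4 exp(e^x - 1) is 4 Bell_5 / 5!.
Computing: Bell_5 = 52 and 5! = 120, giving
4 * 52/120 = 26/15.

26/15


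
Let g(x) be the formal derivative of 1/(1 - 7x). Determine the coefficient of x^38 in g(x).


Differentiate termwise: d/dx sum_{k>=0} 7^k x^k = sum_{k>=1} k 7^k x^(k-1) = sum_{j>=0} (j+1) 7^(j+1) x^j.
Equivalently, d/dx [1/(1 - 7x)] = 7/(1 - 7x)^2.
For j = 38: 39 * 7^39 = 39 * 909543680129861140820205019889143 = 35472203525064584491987995775676577.

35472203525064584491987995775676577


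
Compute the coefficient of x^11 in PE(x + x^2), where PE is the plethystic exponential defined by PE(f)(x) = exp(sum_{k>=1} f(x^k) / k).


With f(x) = x + x^2, the exponent is sum_{k>=1} (x^k + x^(2k)) / k = -ln(1 - x) - ln(1 - x^2). Exponentiating:
PE(x + x^2) = 1 / ((1 - x)(1 - x^2)).
This is the generating function for partitions of n into parts of size 1 or 2. The number of 2's can be any j in 0..5, and the rest are 1's, so
[x^11] = floor(11/2) + 1 = 6.

6


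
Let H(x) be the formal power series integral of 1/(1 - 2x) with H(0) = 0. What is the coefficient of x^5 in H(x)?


1/(1 - 2x) = sum_{k>=0} 2^k x^k. Integrating termwise with H(0) = 0:
H(x) = sum_{k>=0} 2^k x^(k+1) / (k+1) = sum_{m>=1} 2^(m-1) x^m / m.
For m = 5: 2^4/5 = 16/5 = 16/5.

16/5


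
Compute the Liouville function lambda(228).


The Liouville function is lambda(k) = (-1)^Omega(k), where Omega(k) counts the prime factors of k with multiplicity.
Factoring: 228 = 2 * 2 * 3 * 19, so Omega(228) = 4.
lambda(228) = (-1)^4 = 1.

1


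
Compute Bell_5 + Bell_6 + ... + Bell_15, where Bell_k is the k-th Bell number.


Recall Bell_k counts set partitions of a k-set (with Bell_0 = 1 by convention).
Bell_5 through Bell_15: 52, 203, 877, 4140, 21147, 115975, 678570, 4213597, 27644437, 190899322, 1382958545
Sum = 52 + 203 + 877 + 4140 + 21147 + 115975 + 678570 + 4213597 + 27644437 + 190899322 + 1382958545 = 1606536865.

1606536865


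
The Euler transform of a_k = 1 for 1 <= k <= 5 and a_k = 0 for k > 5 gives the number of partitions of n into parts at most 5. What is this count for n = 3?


Partitions of 3 into parts at most 5:
Using generating function (1-x)^(-1)(1-x^2)^(-1)...(1-x^5)^(-1),
the coefficient of x^3 = 3

3


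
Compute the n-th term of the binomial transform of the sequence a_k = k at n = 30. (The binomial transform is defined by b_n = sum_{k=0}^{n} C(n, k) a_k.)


With a_k = k, b_n = sum_{k=0}^{n} C(n, k) k. Using k * C(n, k) = n * C(n-1, k-1) gives b_n = n * sum_{k>=1} C(n-1, k-1) = n * 2^(n-1).
For n = 30: 30 * 2^29 = 30 * 536870912 = 16106127360.

16106127360


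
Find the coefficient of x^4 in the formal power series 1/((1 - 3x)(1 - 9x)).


By partial fractions or Cauchy convolution:
The coefficient equals sum_{k=0}^{4} 3^k * 9^(4-k).
= 9801

9801


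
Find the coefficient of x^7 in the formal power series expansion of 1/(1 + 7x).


Write 1/(1 + c x) = 1/(1 - (-c) x) and apply the geometric-series identity
1/(1 - y) = sum_{k>=0} y^k to get 1/(1 + c x) = sum_{k>=0} (-c)^k x^k.
So the coefficient of x^k is (-c)^k = (-1)^k * c^k.
Here c = 7 and k = 7:
(-7)^7 = -1 * 823543 = -823543

-823543


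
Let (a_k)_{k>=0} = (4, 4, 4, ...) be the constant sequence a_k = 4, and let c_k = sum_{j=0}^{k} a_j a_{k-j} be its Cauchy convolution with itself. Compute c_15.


Since a_j = 4 for all j >= 0, the convolution sum becomes
c_k = sum_{j=0}^{k} 4 * 4 = 16 * (k + 1).
Equivalently, the generating function of (a_k) is 4/(1 - x) and its square is 16/(1 - x)^2 = sum_{k>=0} 16(k + 1) x^k.
For k = 15: 16 * 16 = 256.

256


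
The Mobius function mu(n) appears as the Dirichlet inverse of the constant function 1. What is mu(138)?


138 = 2 * 3 * 23 (all distinct primes).
mu(138) = (-1)^3 = -1

-1


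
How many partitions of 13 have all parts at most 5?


Using the generating function (1-x)^(-1)(1-x^2)^(-1)...(1-x^5)^(-1),
the coefficient of x^13 counts these restricted partitions.
Result = 57

57


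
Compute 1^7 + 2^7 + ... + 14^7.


This power sum has a closed form given by Faulhaber's formula
sum_{k=1}^{m} k^p = (1 / (p + 1)) * sum_{j=0}^{p} C(p + 1, j) B_j m^(p + 1 - j),
but for small m direct computation is fastest:
1 + 128 + 2187 + 16384 + 78125 + 279936 + 823543 + 2097152 + 4782969 + 10000000 + 19487171 + 35831808 + 62748517 + 105413504 = 241561425.

241561425


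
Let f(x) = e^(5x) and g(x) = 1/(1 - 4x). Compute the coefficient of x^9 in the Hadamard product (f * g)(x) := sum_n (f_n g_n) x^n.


Expanding: f_k = 5^k/k! (from e^(5x)) and g_k = 4^k (from 1/(1 - 4x)). So the Hadamard coefficient (f * g)_k = 5^k 4^k / k! = (20)^k / k!.
For k = 9: 20^9/9! = 512000000000/362880 = 800000000/567.

800000000/567


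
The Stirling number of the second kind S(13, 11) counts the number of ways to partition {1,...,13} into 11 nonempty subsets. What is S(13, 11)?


Using the explicit formula S(n,k) = (1/k!) sum_{j=0}^{k} (-1)^(k-j) C(k,j) j^n:
S(13, 11) = 2431
Equivalently, S(n,k) is n! times the coefficient of x^n in the EGF (e^x - 1)^k / k!.

2431


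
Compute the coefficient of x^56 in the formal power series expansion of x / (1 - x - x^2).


Let f(x) = sum_{k>=0} a_k x^k. Multiplying f(x) * (1 - x - x^2) = x and matching coefficients gives a_0 = 0, a_1 = 1, and a_k = a_{k-1} + a_{k-2} for k >= 2. These are the Fibonacci numbers F_k.
Iterating from F_0 = 0, F_1 = 1:
F_0=0, F_1=1, F_2=1, F_3=2, F_4=3, F_5=5, F_6=8, F_7=13, F_8=21, F_9=34, ...
F_56 = 225851433717.

225851433717


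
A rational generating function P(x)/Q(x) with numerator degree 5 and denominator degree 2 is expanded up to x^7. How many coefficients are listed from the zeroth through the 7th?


Expanding up to x^7 gives the coefficients for x^0, x^1, ..., x^7.
That is 7 + 1 = 8 coefficients in total.

8


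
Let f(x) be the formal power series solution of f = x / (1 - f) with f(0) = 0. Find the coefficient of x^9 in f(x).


Apply Lagrange inversion: f = x * phi(f) with phi(t) = 1/(1 - t), so
[x^n] f = (1/n) [t^(n-1)] phi(t)^n = (1/n) [t^(n-1)] (1 - t)^(-n) = (1/n) C(2n - 2, n - 1) = C_{n-1}.
For n = 9: C_8 = C(16, 8) / 9 = 12870/9 = 1430 = 1430.

1430


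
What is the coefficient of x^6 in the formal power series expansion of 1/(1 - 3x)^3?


The general identity 1/(1 - c x)^r = sum_{k>=0} c^k C(k + r - 1, r - 1) x^k follows by substituting y = c x into 1/(1 - y)^r = sum_{k>=0} C(k + r - 1, r - 1) y^k.
For c = 3, r = 3, k = 6:
3^6 * C(8, 2) = 729 * 28 = 20412.

20412


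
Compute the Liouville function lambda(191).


The Liouville function is lambda(k) = (-1)^Omega(k), where Omega(k) counts the prime factors of k with multiplicity.
Factoring: 191 = 191, so Omega(191) = 1.
lambda(191) = (-1)^1 = -1.

-1


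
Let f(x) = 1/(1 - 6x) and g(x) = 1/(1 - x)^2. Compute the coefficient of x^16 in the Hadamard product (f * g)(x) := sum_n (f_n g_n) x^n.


f has coefficients f_k = 6^k. For g = 1/(1 - x)^2 the coefficient is g_k = C(k + 1, 1) = k + 1. The Hadamard coefficient is (f * g)_k = 6^k * (k + 1).
For k = 16: 6^16 * 17 = 2821109907456 * 17 = 47958868426752.

47958868426752


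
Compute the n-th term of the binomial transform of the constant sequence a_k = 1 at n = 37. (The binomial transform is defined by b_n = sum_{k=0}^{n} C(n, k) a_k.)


With a_k = 1 for all k, b_n = sum_{k=0}^{n} C(n, k) = 2^n by the binomial theorem.
For n = 37: 2^37 = 137438953472.

137438953472


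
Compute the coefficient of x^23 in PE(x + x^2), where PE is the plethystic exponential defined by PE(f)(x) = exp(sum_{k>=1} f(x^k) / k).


With f(x) = x + x^2, the exponent is sum_{k>=1} (x^k + x^(2k)) / k = -ln(1 - x) - ln(1 - x^2). Exponentiating:
PE(x + x^2) = 1 / ((1 - x)(1 - x^2)).
This is the generating function for partitions of n into parts of size 1 or 2. The number of 2's can be any j in 0..11, and the rest are 1's, so
[x^23] = floor(23/2) + 1 = 12.

12


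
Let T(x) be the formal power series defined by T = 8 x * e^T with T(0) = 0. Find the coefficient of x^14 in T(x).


Apply the Lagrange inversion formula: if T = 8 x * phi(T) with phi(t) = e^t, then
[x^n] T = 8^n * (1/n) [t^(n-1)] phi(t)^n = 8^n * (1/n) [t^(n-1)] e^(n t) = 8^n * (1/n) * n^(n-1) / (n-1)! = 8^n * n^(n-1) / n!.
When c = 1 this is the Cayley count of rooted labeled trees on n vertices, divided by n!.
For n = 14: 8^14 * 14^13 / 14! = 4398046511104 * 793714773254144/87178291200 = 34785499933455142617088/868725.

34785499933455142617088/868725


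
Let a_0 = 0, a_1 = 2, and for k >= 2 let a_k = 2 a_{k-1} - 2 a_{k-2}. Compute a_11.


Iterating the recurrence forward:
a_0 = 0
a_1 = 2
a_2 = 2*2 - 2*0 = 4
a_3 = 2*4 - 2*2 = 4
a_4 = 2*4 - 2*4 = 0
a_5 = 2*0 - 2*4 = -8
a_6 = 2*-8 - 2*0 = -16
a_7 = 2*-16 - 2*-8 = -16
a_8 = 2*-16 - 2*-16 = 0
a_9 = 2*0 - 2*-16 = 32
a_10 = 2*32 - 2*0 = 64
a_11 = 2*64 - 2*32 = 64
So a_11 = 64.

64


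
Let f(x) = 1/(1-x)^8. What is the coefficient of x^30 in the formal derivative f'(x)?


Differentiate: d/dx [ 1/(1-x)^r ] = r / (1-x)^(r+1).
Here r = 8, so f'(x) = 8 / (1-x)^9.
The expansion of 1/(1-x)^(r+1) has coefficient of x^n equal to C(n+r, r).
So the coefficient of x^30 in f'(x) is
8 * C(38, 8) = 8 * 48903492 = 391227936

391227936


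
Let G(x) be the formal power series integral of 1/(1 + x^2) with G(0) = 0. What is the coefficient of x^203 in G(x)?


1/(1 + x^2) = sum_{j>=0} (-1)^j x^(2j). Integrating termwise with G(0) = 0:
G(x) = sum_{j>=0} (-1)^j x^(2j+1) / (2j+1) = arctan(x).
Only odd powers are nonzero. For x^203 write 203 = 2*101 + 1, giving
(-1)^101 / 203 = -1/203 = -1/203.

-1/203


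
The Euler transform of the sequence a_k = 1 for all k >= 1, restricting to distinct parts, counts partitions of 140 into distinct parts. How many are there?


Partitions of 140 into distinct parts can be computed via generating function.
Product (1+x)(1+x^2)(1+x^3)...
The coefficient of x^140 = 9617150

9617150


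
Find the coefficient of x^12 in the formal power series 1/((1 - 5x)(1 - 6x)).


By partial fractions or Cauchy convolution:
The coefficient equals sum_{k=0}^{12} 5^k * 6^(12-k).
= 11839990891

11839990891


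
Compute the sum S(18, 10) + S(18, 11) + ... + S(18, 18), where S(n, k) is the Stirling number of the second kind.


By definition, S(n, k) counts partitions of an n-set into exactly k nonempty blocks.
Computing row n = 18 for k = 10..18:
S(18, k): 37112163803, 8391004908, 1256328866, 125854638, 8408778, 367200, 9996, 153, 1
Sum = 46894138343.

46894138343


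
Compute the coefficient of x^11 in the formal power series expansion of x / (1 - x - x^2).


Let f(x) = sum_{k>=0} a_k x^k. Multiplying f(x) * (1 - x - x^2) = x and matching coefficients gives a_0 = 0, a_1 = 1, and a_k = a_{k-1} + a_{k-2} for k >= 2. These are the Fibonacci numbers F_k.
Iterating from F_0 = 0, F_1 = 1:
F_0=0, F_1=1, F_2=1, F_3=2, F_4=3, F_5=5, F_6=8, F_7=13, F_8=21, F_9=34, ...
F_11 = 89.

89


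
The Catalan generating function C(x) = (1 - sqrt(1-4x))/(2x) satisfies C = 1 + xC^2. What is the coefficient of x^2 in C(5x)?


Substituting x -> 5x scales the n-th coefficient by 5^n, so [x^2] C(5x) = 5^2 * C_2.
C_2 = C(2*2, 2)/(3) = 6/3 = 2.
So 5^2 * 2 = 25 * 2 = 50.

50


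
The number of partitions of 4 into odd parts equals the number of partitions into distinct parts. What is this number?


Computing partitions of 4 into odd parts (1, 3, 5, ...):
Using the generating function prod_{k>=0} 1/(1-x^(2k+1)),
the count is 2

2


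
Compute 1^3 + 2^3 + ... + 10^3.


This power sum has a closed form given by Faulhaber's formula
sum_{k=1}^{m} k^p = (1 / (p + 1)) * sum_{j=0}^{p} C(p + 1, j) B_j m^(p + 1 - j),
but for small m direct computation is fastest:
1 + 8 + 27 + 64 + 125 + 216 + 343 + 512 + 729 + 1000 = 3025.

3025


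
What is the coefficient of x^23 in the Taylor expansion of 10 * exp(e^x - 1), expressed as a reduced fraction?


exp(e^x - 1) = sum_{k>=0} Bell_k x^k / k!, where Bell_k is the k-th Bell number.
So the coefficient of x^23 is 10 * Bell_23 / 23!.
Computing: Bell_23 = 44152005855084346 and 23! = 25852016738884976640000, giving
10 * 44152005855084346/25852016738884976640000 = 22076002927542173/1292600836944248832000.

22076002927542173/1292600836944248832000


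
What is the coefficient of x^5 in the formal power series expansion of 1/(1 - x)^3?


The expansion 1/(1 - x)^r = sum_{k>=0} C(k + r - 1, r - 1) x^k follows from the multiset / negative-binomial theorem (or from repeated differentiation of the geometric series).
For r = 3 and k = 5:
C(7, 2) = 5040 / (2 * 120) = 21.

21


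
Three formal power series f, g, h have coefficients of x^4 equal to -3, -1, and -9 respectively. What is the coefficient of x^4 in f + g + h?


Series addition is componentwise:
-3 + -1 + -9
= -13

-13


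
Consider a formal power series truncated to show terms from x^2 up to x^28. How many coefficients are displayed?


From x^2 to x^28 inclusive, the count is 28 - 2 + 1 = 27.

27


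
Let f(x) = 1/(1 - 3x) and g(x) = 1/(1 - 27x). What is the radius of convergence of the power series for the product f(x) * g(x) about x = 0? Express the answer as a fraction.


The radius of 1/(1 - 3x) is 1/3 (nearest singularity at x = 1/3), and the radius of 1/(1 - 27x) is 1/27.
The product f(x)*g(x) = 1/((1 - 3x)(1 - 27x)) has singularities at both 1/3 and 1/27, so its radius of convergence is the distance to the nearest one:
min(1/3, 1/27) = 1/27.

1/27


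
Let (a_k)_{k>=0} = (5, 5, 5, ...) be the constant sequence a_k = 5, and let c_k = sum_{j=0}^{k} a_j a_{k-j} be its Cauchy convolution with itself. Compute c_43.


Since a_j = 5 for all j >= 0, the convolution sum becomes
c_k = sum_{j=0}^{k} 5 * 5 = 25 * (k + 1).
Equivalently, the generating function of (a_k) is 5/(1 - x) and its square is 25/(1 - x)^2 = sum_{k>=0} 25(k + 1) x^k.
For k = 43: 25 * 44 = 1100.

1100


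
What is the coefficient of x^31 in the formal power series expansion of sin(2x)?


The Maclaurin series is sin(t) = sum_{k>=0} (-1)^k t^(2k+1) / (2k+1)!, so substituting t = 2x, only odd powers of x are nonzero, with coefficient of x^(2k+1) equal to (-1)^k 2^(2k+1) / (2k+1)!.
Write 31 = 2*15 + 1, giving the coefficient (-1)^15 * 2^31 / 31! = -2147483648/8222838654177922817725562880000000 = -32/122529844256906551386796875.

-32/122529844256906551386796875


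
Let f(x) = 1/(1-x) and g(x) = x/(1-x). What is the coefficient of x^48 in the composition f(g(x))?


First simplify the composition: f(g(x)) = 1/(1 - x/(1-x)) = (1-x)/((1-x) - x) = (1-x)/(1-2x).
Now extract the coefficient. Write (1-x)/(1-2x) = 1/(1-2x) - x/(1-2x).
The coefficient of x^n in 1/(1-2x) is 2^n, and in x/(1-2x) is 2^(n-1) (for n >= 1).
So the coefficient of x^48 is 2^48 - 2^47 = 281474976710656 - 140737488355328 = 140737488355328.

140737488355328


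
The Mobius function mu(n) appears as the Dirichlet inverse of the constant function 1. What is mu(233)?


233 = 233 (all distinct primes).
mu(233) = (-1)^1 = -1

-1


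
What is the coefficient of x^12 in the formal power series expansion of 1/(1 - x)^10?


The negative binomial / multiset identity is
1/(1 - x)^r = sum_{k>=0} C(k + r - 1, r - 1) x^k.
Here r = 10 and k = 12, so the coefficient is
C(12 + 9, 9) = C(21, 9)
= 293930

293930


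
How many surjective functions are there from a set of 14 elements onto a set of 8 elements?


By inclusion-exclusion on which target elements are missed, the number of surjections from an n-set onto a k-set is
surj(n, k) = sum_{j=0}^{k} (-1)^j C(k, j) (k - j)^n.
Equivalently surj(n, k) = k! * S(n, k), where S(n, k) is the Stirling number of the second kind.
For n = 14, k = 8:
S(14, 8) = 20912320, so
surj = 8! * 20912320 = 40320 * 20912320 = 843184742400.

843184742400


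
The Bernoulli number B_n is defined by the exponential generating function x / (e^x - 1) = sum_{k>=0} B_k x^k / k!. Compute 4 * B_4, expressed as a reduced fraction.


Bernoulli numbers can also be computed recursively via B_0 = 1 and sum_{j=0}^{m} C(m+1, j) B_j = 0 for m >= 1. Odd-index Bernoulli numbers vanish for k >= 3.
Computing B_4 = -1/30, so 4 * B_4 = 4 * -1/30 = -2/15.

-2/15


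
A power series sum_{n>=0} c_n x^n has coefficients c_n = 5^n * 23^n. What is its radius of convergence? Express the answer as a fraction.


By the root test (Cauchy-Hadamard), the radius is R = 1 / limsup_n |c_n|^(1/n).
Here |c_n|^(1/n) = (5^n * 23^n)^(1/n) = 5 * 23 = 115 for all n.
So R = 1/115 = 1/115.

1/115


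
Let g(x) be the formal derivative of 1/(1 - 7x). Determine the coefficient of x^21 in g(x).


Differentiate termwise: d/dx sum_{k>=0} 7^k x^k = sum_{k>=1} k 7^k x^(k-1) = sum_{j>=0} (j+1) 7^(j+1) x^j.
Equivalently, d/dx [1/(1 - 7x)] = 7/(1 - 7x)^2.
For j = 21: 22 * 7^22 = 22 * 3909821048582988049 = 86016063068825737078.

86016063068825737078


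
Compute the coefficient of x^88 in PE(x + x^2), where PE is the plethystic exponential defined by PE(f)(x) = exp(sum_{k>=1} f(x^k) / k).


With f(x) = x + x^2, the exponent is sum_{k>=1} (x^k + x^(2k)) / k = -ln(1 - x) - ln(1 - x^2). Exponentiating:
PE(x + x^2) = 1 / ((1 - x)(1 - x^2)).
This is the generating function for partitions of n into parts of size 1 or 2. The number of 2's can be any j in 0..44, and the rest are 1's, so
[x^88] = floor(88/2) + 1 = 45.

45


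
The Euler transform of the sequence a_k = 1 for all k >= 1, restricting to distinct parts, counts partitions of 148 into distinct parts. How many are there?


Partitions of 148 into distinct parts can be computed via generating function.
Product (1+x)(1+x^2)(1+x^3)...
The coefficient of x^148 = 16893952

16893952


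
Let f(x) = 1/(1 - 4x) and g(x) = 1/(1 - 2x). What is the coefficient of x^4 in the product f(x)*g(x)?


The coefficient of x^n in f*g is the Cauchy product: sum_{k=0}^{n} a^k * b^(n-k).
With a=4, b=2, n=4:
sum_{k=0}^{4} 4^k * 2^(4-k)
= 496

496


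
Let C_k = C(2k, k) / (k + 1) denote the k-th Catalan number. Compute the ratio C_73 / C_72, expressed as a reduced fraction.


Using C_k = (2k)! / (k! (k+1)!), the ratio C_{k+1}/C_k simplifies to
C_{k+1}/C_k = [(2k+2)! / ((k+1)! (k+2)!)] * [k! (k+1)! / (2k)!]
 = (2k+2)(2k+1) / ((k+1)(k+2)) = 2(2k+1) / (k+2).
For k = 72: 2(2*72 + 1) / (72 + 2) = 290/74 = 145/37.

145/37


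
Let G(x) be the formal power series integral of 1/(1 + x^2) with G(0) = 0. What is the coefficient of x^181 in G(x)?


1/(1 + x^2) = sum_{j>=0} (-1)^j x^(2j). Integrating termwise with G(0) = 0:
G(x) = sum_{j>=0} (-1)^j x^(2j+1) / (2j+1) = arctan(x).
Only odd powers are nonzero. For x^181 write 181 = 2*90 + 1, giving
(-1)^90 / 181 = 1/181 = 1/181.

1/181


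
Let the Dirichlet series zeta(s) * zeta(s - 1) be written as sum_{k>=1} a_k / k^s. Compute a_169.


Convolution gives a_k = sum_{d | k} d * 1 = sum_{d | k} d = sigma(k), the sum of positive divisors of k.
For k = 169, the divisors are 1, 13, 169, so
sigma(169) = 1 + 13 + 169 = 183.

183


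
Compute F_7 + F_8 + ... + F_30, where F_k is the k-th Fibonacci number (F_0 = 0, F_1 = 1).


Use the identity sum_{k=0}^{N} F_k = F_{N+2} - 1 (which follows from F_{k+2} - F_{k+1} = F_k). Then
sum_{k=7}^{30} F_k = (F_{32} - 1) - (F_{8} - 1) = F_{32} - F_{8}.
Computing: F_{32} = 2178309, F_{8} = 21, so
Sum = 2178309 - 21 = 2178288.

2178288


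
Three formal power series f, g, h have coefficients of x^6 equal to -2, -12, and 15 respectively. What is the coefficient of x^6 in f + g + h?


Series addition is componentwise:
-2 + -12 + 15
= 1

1


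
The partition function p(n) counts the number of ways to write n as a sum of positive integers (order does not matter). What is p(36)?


Using the generating function prod_{k>=1} 1/(1-x^k), we compute p(36).
By dynamic programming over parts 1 through 36:
p(36) = 17977

17977


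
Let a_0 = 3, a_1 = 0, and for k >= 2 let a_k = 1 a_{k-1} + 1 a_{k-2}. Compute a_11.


Iterating the recurrence forward:
a_0 = 3
a_1 = 0
a_2 = 1*0 + 1*3 = 3
a_3 = 1*3 + 1*0 = 3
a_4 = 1*3 + 1*3 = 6
a_5 = 1*6 + 1*3 = 9
a_6 = 1*9 + 1*6 = 15
a_7 = 1*15 + 1*9 = 24
a_8 = 1*24 + 1*15 = 39
a_9 = 1*39 + 1*24 = 63
a_10 = 1*63 + 1*39 = 102
a_11 = 1*102 + 1*63 = 165
So a_11 = 165.

165


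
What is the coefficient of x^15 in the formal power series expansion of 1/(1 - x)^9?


The negative binomial / multiset identity is
1/(1 - x)^r = sum_{k>=0} C(k + r - 1, r - 1) x^k.
Here r = 9 and k = 15, so the coefficient is
C(15 + 8, 8) = C(23, 8)
= 490314

490314


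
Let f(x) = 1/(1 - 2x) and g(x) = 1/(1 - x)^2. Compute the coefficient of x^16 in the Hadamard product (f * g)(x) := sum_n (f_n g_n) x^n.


f has coefficients f_k = 2^k. For g = 1/(1 - x)^2 the coefficient is g_k = C(k + 1, 1) = k + 1. The Hadamard coefficient is (f * g)_k = 2^k * (k + 1).
For k = 16: 2^16 * 17 = 65536 * 17 = 1114112.

1114112


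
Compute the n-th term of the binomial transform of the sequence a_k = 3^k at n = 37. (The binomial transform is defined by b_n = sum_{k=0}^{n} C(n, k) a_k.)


With a_k = 3^k, b_n = sum_{k=0}^{n} C(n, k) 3^k = (1 + 3)^n by the binomial theorem.
For n = 37: (1 + 3)^37 = 4^37 = 18889465931478580854784.

18889465931478580854784


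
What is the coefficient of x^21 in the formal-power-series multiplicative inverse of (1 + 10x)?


The inverse is 1/(1 + 10x). Apply the geometric identity 1/(1 - y) = sum_{k>=0} y^k with y = -10x:
1/(1 + 10x) = sum_{k>=0} (-10)^k x^k.
So the coefficient of x^21 is (-10)^21 = -1000000000000000000000.

-1000000000000000000000


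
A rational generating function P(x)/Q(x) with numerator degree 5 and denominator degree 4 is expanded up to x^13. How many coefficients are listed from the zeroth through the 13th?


Expanding up to x^13 gives the coefficients for x^0, x^1, ..., x^13.
That is 13 + 1 = 14 coefficients in total.

14


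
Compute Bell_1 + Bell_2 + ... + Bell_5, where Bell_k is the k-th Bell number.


Recall Bell_k counts set partitions of a k-set (with Bell_0 = 1 by convention).
Bell_1 through Bell_5: 1, 2, 5, 15, 52
Sum = 1 + 2 + 5 + 15 + 52 = 75.

75


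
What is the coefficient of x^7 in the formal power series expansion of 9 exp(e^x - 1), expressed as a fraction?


exp(e^x - 1) is the exponential generating function for the Bell numbers Bell_k: exp(e^x - 1) = sum_{k>=0} Bell_k x^k / k!.
So the coefficient of x^7 in 9 exp(e^x - 1) is 9 Bell_7 / 7!.
Computing: Bell_7 = 877 and 7! = 5040, giving
9 * 877/5040 = 877/560.

877/560


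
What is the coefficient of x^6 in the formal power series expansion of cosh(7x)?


The Maclaurin series is cosh(t) = sum_{m>=0} t^(2m) / (2m)!, so substituting t = 7x, only even powers of x are nonzero, with coefficient of x^(2m) equal to 7^(2m) / (2m)!.
For x^6 the coefficient is 7^6/6! = 117649/720 = 117649/720.

117649/720


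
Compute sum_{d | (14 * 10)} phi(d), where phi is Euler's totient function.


First, 14 * 10 = 140. One classical identity is sum_{d | n} phi(d) = n (each k in [1, n] has a unique gcd with n, and among the k's with gcd(k, n) = n/d there are phi(d) of them). So the sum equals 140. We also verify directly:
Divisors of 140: 1, 2, 4, 5, 7, 10, 14, 20, 28, 35, 70, 140.
phi values: 1, 1, 2, 4, 6, 4, 6, 8, 12, 24, 24, 48.
Sum = 140.

140


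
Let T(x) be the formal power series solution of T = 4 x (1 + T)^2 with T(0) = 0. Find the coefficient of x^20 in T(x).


Apply the Lagrange inversion formula: if T = 4 x * phi(T) with phi(t) = (1 + t)^2, then [x^n] T = 4^n * (1/n) [t^(n-1)] phi(t)^n = 4^n * (1/n) [t^(n-1)] (1 + t)^(2n) = 4^n * (1/n) C(2n, n-1).
Using the identity C(2n, n-1) = C(2n, n) * n / (n+1), the unscaled factor equals C(2n, n) / (n+1) = C_n, the n-th Catalan number.
For n = 20: C_20 = C(40, 20) / 21 = 137846528820/21 = 6564120420.
With the 4^20 = 1099511627776 factor, the coefficient is 1099511627776 * 6564120420 = 7217326727911880785920.

7217326727911880785920


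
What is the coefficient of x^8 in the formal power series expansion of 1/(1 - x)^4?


The expansion 1/(1 - x)^r = sum_{k>=0} C(k + r - 1, r - 1) x^k follows from the multiset / negative-binomial theorem (or from repeated differentiation of the geometric series).
For r = 4 and k = 8:
C(11, 3) = 39916800 / (6 * 40320) = 165.

165


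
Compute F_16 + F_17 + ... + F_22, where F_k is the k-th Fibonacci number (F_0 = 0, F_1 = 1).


Use the identity sum_{k=0}^{N} F_k = F_{N+2} - 1 (which follows from F_{k+2} - F_{k+1} = F_k). Then
sum_{k=16}^{22} F_k = (F_{24} - 1) - (F_{17} - 1) = F_{24} - F_{17}.
Computing: F_{24} = 46368, F_{17} = 1597, so
Sum = 46368 - 1597 = 44771.

44771


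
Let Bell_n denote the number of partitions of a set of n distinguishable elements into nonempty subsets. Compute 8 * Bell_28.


Bell_28 can be computed from the Bell triangle or from Dobinski's identity Bell_n = (1/e) * sum_{k>=0} k^n / k!.
Computing Bell_28 = 6160539404599934652455.
Then 8 * 6160539404599934652455 = 49284315236799477219640.

49284315236799477219640


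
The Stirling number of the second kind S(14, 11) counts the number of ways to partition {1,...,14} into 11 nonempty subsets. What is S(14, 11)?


Using the explicit formula S(n,k) = (1/k!) sum_{j=0}^{k} (-1)^(k-j) C(k,j) j^n:
S(14, 11) = 66066
Equivalently, S(n,k) is n! times the coefficient of x^n in the EGF (e^x - 1)^k / k!.

66066


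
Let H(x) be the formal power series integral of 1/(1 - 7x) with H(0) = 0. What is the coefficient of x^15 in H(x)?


1/(1 - 7x) = sum_{k>=0} 7^k x^k. Integrating termwise with H(0) = 0:
H(x) = sum_{k>=0} 7^k x^(k+1) / (k+1) = sum_{m>=1} 7^(m-1) x^m / m.
For m = 15: 7^14/15 = 678223072849/15 = 678223072849/15.

678223072849/15


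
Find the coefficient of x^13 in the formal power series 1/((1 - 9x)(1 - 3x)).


By partial fractions or Cauchy convolution:
The coefficient equals sum_{k=0}^{13} 9^k * 3^(13-k).
= 3812797945332

3812797945332


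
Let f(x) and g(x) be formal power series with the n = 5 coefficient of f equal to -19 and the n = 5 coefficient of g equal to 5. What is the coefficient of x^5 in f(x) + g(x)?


Addition of formal power series is termwise.
The coefficient of x^5 in f + g = -19 + 5
= -14

-14


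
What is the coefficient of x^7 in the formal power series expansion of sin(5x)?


The Maclaurin series is sin(t) = sum_{k>=0} (-1)^k t^(2k+1) / (2k+1)!, so substituting t = 5x, only odd powers of x are nonzero, with coefficient of x^(2k+1) equal to (-1)^k 5^(2k+1) / (2k+1)!.
Write 7 = 2*3 + 1, giving the coefficient (-1)^3 * 5^7 / 7! = -78125/5040 = -15625/1008.

-15625/1008


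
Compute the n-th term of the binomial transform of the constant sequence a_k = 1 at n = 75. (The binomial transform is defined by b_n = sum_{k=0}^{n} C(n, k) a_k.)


With a_k = 1 for all k, b_n = sum_{k=0}^{n} C(n, k) = 2^n by the binomial theorem.
For n = 75: 2^75 = 37778931862957161709568.

37778931862957161709568


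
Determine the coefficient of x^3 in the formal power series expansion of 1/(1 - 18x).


The geometric series identity gives 1/(1 - c x) = sum_{k>=0} c^k x^k, so the coefficient of x^k is c^k.
Here c = 18 and k = 3.
Computing: 18^3 = 5832

5832


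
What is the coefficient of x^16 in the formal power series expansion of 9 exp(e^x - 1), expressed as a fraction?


exp(e^x - 1) is the exponential generating function for the Bell numbers Bell_k: exp(e^x - 1) = sum_{k>=0} Bell_k x^k / k!.
So the coefficient of x^16 in 9 exp(e^x - 1) is 9 Bell_16 / 16!.
Computing: Bell_16 = 10480142147 and 16! = 20922789888000, giving
9 * 10480142147/20922789888000 = 10480142147/2324754432000.

10480142147/2324754432000


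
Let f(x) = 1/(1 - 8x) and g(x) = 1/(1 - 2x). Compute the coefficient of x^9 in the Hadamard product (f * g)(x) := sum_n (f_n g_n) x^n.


f has coefficients f_k = 8^k and g has coefficients g_k = 2^k, so the Hadamard product has coefficient (f*g)_k = 8^k * 2^k = 16^k.
For k = 9: 16^9 = 68719476736.

68719476736


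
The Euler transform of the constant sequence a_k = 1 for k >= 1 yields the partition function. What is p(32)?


The Euler transform converts the sequence a_k = 1 into the number of integer partitions.
Using the recurrence or dynamic programming:
p(32) = 8349

8349


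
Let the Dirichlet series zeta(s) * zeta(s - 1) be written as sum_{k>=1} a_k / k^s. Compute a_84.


Convolution gives a_k = sum_{d | k} d * 1 = sum_{d | k} d = sigma(k), the sum of positive divisors of k.
For k = 84, the divisors are 1, 2, 3, 4, 6, 7, 12, 14, 21, 28, 42, 84, so
sigma(84) = 1 + 2 + 3 + 4 + 6 + 7 + 12 + 14 + 21 + 28 + 42 + 84 = 224.

224


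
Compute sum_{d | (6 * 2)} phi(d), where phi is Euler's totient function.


First, 6 * 2 = 12. One classical identity is sum_{d | n} phi(d) = n (each k in [1, n] has a unique gcd with n, and among the k's with gcd(k, n) = n/d there are phi(d) of them). So the sum equals 12. We also verify directly:
Divisors of 12: 1, 2, 3, 4, 6, 12.
phi values: 1, 1, 2, 2, 2, 4.
Sum = 12.

12


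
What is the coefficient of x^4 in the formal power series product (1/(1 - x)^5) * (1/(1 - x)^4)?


Combine the factors: (1/(1 - x)^5) * (1/(1 - x)^4) = 1/(1 - x)^9.
Then use 1/(1 - x)^r = sum_{k>=0} C(k + r - 1, r - 1) x^k with r = 9 and k = 4:
C(12, 8) = 495.

495


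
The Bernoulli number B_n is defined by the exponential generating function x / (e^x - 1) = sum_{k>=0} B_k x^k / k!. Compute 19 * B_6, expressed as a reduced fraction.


Bernoulli numbers can also be computed recursively via B_0 = 1 and sum_{j=0}^{m} C(m+1, j) B_j = 0 for m >= 1. Odd-index Bernoulli numbers vanish for k >= 3.
Computing B_6 = 1/42, so 19 * B_6 = 19 * 1/42 = 19/42.

19/42


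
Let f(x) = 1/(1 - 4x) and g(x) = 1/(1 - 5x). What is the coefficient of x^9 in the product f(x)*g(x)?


The coefficient of x^n in f*g is the Cauchy product: sum_{k=0}^{n} a^k * b^(n-k).
With a=4, b=5, n=9:
sum_{k=0}^{9} 4^k * 5^(9-k)
= 8717049

8717049
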